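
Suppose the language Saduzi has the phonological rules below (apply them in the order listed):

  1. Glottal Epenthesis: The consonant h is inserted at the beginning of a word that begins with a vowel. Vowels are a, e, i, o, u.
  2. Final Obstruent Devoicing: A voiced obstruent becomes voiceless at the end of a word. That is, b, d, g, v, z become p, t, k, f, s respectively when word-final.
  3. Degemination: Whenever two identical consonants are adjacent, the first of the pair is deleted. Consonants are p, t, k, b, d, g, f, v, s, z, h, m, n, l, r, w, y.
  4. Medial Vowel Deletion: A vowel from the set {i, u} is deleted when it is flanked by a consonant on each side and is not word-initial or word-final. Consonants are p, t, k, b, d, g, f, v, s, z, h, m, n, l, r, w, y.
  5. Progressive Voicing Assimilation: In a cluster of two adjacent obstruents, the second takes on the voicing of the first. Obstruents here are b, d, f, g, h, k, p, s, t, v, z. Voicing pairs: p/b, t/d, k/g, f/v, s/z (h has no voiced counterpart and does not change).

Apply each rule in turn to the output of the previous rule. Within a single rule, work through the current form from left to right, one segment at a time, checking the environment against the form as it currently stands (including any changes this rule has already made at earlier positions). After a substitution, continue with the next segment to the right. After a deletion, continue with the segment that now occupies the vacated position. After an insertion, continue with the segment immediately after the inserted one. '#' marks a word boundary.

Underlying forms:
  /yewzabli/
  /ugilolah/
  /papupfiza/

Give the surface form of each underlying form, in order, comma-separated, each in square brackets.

[yewzabli], [hklolah], [pappfsa]

/yewzabli/:
  1 Glottal Epenthesis: no change — [yewzabli]
  2 Final Obstruent Devoicing: no change — [yewzabli]
  3 Degemination: no change — [yewzabli]
  4 Medial Vowel Deletion: no change — [yewzabli]
  5 Progressive Voicing Assimilation: no change — [yewzabli]
/ugilolah/:
  1 Glottal Epenthesis: [ugilolah] → [hugilolah]
  2 Final Obstruent Devoicing: no change — [hugilolah]
  3 Degemination: no change — [hugilolah]
  4 Medial Vowel Deletion: [hugilolah] → [hglolah]
  5 Progressive Voicing Assimilation: [hglolah] → [hklolah]
/papupfiza/:
  1 Glottal Epenthesis: no change — [papupfiza]
  2 Final Obstruent Devoicing: no change — [papupfiza]
  3 Degemination: no change — [papupfiza]
  4 Medial Vowel Deletion: [papupfiza] → [pappfza]
  5 Progressive Voicing Assimilation: [pappfza] → [pappfsa]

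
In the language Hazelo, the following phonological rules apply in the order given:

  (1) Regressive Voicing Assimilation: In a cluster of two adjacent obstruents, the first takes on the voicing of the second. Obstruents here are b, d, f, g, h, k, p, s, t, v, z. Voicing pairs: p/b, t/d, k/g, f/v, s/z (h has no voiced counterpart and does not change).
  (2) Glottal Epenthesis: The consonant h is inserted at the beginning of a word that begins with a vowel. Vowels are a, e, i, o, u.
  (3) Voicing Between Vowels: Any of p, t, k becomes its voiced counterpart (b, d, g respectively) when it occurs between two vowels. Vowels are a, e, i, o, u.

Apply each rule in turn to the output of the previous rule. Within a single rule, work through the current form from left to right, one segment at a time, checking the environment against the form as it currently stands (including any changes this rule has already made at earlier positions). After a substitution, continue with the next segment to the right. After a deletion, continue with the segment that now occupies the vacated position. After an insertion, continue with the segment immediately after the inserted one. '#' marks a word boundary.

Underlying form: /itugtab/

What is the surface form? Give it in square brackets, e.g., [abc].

(1) Regressive Voicing Assimilation: [itugtab] → [ituktab]
(2) Glottal Epenthesis: [ituktab] → [hituktab]
(3) Voicing Between Vowels: [hituktab] → [hiduktab]

[hiduktab]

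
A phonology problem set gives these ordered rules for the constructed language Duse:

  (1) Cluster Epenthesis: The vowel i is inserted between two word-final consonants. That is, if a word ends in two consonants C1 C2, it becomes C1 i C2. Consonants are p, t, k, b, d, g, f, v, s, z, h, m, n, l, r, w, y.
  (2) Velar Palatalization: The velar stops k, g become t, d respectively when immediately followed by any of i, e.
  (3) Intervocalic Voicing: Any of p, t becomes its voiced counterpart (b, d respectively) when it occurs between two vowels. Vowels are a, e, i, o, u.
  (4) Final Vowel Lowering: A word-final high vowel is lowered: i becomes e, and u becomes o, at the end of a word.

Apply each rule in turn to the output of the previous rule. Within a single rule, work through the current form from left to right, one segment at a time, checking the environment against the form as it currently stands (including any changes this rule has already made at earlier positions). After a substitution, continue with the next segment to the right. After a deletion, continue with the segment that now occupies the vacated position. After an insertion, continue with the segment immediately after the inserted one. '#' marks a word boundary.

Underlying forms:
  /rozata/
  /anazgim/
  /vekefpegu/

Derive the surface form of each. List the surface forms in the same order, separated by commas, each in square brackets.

[rozada], [anazdim], [vedefpego]

/rozata/:
  (1) Cluster Epenthesis: no change — [rozata]
  (2) Velar Palatalization: no change — [rozata]
  (3) Intervocalic Voicing: [rozata] → [rozada]
  (4) Final Vowel Lowering: no change — [rozada]
/anazgim/:
  (1) Cluster Epenthesis: no change — [anazgim]
  (2) Velar Palatalization: [anazgim] → [anazdim]
  (3) Intervocalic Voicing: no change — [anazdim]
  (4) Final Vowel Lowering: no change — [anazdim]
/vekefpegu/:
  (1) Cluster Epenthesis: no change — [vekefpegu]
  (2) Velar Palatalization: [vekefpegu] → [vetefpegu]
  (3) Intervocalic Voicing: [vetefpegu] → [vedefpegu]
  (4) Final Vowel Lowering: [vedefpegu] → [vedefpego]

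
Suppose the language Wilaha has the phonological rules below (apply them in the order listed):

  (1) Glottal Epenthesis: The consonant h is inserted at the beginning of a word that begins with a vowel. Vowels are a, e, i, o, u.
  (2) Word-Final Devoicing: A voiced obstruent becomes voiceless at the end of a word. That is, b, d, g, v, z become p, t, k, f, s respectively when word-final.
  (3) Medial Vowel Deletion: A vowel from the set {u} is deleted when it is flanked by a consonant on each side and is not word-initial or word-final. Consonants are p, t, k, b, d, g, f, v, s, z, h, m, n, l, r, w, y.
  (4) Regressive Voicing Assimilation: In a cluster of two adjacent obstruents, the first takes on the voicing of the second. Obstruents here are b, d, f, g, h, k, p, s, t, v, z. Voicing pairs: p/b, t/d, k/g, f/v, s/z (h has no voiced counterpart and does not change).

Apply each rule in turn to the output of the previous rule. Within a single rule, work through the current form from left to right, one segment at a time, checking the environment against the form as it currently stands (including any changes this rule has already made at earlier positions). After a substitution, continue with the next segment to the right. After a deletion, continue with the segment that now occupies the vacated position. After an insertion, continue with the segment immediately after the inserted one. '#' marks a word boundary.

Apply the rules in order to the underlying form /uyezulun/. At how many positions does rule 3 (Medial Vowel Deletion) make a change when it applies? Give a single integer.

3

(1) Glottal Epenthesis: [uyezulun] → [huyezulun]
(2) Word-Final Devoicing: no change — [huyezulun]
(3) Medial Vowel Deletion: [huyezulun] → [hyezln]
(4) Regressive Voicing Assimilation: no change — [hyezln]
Rule 3 changed 3 position(s).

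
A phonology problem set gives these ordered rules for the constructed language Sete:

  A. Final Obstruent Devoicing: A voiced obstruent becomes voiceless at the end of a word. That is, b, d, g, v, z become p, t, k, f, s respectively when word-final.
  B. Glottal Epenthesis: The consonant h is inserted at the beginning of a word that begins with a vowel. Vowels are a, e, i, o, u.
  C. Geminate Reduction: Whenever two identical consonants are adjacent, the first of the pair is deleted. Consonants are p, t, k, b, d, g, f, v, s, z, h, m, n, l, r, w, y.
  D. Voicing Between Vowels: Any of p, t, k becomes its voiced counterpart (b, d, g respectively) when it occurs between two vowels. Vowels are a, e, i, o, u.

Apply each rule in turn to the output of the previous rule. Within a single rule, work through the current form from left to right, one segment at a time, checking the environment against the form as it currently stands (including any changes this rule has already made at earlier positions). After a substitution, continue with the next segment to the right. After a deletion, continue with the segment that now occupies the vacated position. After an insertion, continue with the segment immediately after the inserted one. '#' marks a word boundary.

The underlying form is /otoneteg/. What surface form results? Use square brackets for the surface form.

[hodonedek]

A Final Obstruent Devoicing: [otoneteg] → [otonetek]
B Glottal Epenthesis: [otonetek] → [hotonetek]
C Geminate Reduction: no change — [hotonetek]
D Voicing Between Vowels: [hotonetek] → [hodonedek]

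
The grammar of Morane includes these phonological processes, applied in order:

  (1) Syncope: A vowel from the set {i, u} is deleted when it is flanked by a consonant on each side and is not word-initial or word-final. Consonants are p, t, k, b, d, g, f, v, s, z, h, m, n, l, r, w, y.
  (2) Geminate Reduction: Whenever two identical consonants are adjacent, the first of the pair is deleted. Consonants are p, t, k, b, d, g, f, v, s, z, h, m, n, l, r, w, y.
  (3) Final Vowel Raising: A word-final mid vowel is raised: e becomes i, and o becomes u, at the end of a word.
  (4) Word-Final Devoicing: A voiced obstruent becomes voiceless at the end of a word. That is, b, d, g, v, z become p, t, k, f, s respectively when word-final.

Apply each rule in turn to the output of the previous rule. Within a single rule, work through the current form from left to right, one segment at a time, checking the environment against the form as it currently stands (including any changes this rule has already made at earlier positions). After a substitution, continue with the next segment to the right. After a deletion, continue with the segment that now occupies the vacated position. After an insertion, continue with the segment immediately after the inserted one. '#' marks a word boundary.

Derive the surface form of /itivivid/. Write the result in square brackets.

(1) Syncope: [itivivid] → [itvvd]
(2) Geminate Reduction: [itvvd] → [itvd]
(3) Final Vowel Raising: no change — [itvd]
(4) Word-Final Devoicing: [itvd] → [itvt]

[itvt]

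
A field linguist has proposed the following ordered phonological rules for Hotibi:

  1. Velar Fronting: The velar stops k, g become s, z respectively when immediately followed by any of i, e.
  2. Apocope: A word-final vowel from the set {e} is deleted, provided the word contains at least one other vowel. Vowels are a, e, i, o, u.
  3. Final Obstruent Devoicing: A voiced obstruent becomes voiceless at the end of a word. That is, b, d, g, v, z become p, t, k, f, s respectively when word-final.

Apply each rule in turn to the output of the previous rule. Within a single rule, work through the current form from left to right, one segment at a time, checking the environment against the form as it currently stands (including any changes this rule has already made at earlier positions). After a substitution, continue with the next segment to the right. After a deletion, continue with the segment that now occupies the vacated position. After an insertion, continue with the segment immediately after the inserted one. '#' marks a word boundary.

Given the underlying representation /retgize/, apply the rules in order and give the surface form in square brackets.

[retzis]

1 Velar Fronting: [retgize] → [retzize]
2 Apocope: [retzize] → [retziz]
3 Final Obstruent Devoicing: [retziz] → [retzis]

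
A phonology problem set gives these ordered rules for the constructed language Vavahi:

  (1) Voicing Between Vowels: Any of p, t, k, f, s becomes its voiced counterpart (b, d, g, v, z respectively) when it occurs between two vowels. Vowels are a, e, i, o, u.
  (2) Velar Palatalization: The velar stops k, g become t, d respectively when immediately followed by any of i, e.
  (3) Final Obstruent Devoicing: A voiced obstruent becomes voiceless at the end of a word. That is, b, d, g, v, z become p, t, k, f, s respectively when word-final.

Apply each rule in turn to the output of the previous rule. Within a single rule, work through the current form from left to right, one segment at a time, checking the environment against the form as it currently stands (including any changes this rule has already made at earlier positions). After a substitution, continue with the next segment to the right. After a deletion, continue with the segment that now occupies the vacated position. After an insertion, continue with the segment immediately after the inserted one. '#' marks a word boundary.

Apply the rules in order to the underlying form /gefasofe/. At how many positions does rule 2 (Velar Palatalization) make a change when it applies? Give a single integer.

(1) Voicing Between Vowels: [gefasofe] → [gevazove]
(2) Velar Palatalization: [gevazove] → [devazove]
(3) Final Obstruent Devoicing: no change — [devazove]
Rule 2 changed 1 position(s).

1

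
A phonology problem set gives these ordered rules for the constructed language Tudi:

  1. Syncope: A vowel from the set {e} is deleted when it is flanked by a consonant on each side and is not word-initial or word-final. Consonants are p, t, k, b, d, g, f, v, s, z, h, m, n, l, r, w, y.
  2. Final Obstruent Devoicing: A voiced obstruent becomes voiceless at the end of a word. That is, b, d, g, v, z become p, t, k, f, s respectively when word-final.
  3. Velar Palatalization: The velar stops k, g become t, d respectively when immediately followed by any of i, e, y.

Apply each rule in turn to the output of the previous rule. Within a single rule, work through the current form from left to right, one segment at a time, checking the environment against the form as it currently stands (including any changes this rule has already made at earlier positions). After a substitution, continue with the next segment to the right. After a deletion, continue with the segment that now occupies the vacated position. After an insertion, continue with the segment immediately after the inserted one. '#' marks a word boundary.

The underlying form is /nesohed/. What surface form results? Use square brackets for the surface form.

1 Syncope: [nesohed] → [nsohd]
2 Final Obstruent Devoicing: [nsohd] → [nsoht]
3 Velar Palatalization: no change — [nsoht]

[nsoht]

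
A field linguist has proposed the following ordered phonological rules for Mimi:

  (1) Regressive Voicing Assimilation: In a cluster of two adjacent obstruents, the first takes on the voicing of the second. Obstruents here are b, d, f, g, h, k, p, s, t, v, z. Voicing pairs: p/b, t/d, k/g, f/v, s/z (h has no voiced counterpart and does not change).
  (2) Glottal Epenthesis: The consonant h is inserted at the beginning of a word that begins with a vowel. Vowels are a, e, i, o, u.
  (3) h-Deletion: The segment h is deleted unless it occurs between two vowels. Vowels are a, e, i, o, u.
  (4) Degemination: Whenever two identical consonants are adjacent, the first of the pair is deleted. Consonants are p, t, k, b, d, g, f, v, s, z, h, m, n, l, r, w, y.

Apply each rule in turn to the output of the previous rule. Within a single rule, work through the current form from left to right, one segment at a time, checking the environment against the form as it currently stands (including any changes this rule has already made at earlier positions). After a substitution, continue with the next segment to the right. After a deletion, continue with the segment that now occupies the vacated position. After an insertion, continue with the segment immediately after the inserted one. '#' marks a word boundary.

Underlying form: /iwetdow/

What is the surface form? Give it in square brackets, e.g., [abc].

[iwedow]

(1) Regressive Voicing Assimilation: [iwetdow] → [iweddow]
(2) Glottal Epenthesis: [iweddow] → [hiweddow]
(3) h-Deletion: [hiweddow] → [iweddow]
(4) Degemination: [iweddow] → [iwedow]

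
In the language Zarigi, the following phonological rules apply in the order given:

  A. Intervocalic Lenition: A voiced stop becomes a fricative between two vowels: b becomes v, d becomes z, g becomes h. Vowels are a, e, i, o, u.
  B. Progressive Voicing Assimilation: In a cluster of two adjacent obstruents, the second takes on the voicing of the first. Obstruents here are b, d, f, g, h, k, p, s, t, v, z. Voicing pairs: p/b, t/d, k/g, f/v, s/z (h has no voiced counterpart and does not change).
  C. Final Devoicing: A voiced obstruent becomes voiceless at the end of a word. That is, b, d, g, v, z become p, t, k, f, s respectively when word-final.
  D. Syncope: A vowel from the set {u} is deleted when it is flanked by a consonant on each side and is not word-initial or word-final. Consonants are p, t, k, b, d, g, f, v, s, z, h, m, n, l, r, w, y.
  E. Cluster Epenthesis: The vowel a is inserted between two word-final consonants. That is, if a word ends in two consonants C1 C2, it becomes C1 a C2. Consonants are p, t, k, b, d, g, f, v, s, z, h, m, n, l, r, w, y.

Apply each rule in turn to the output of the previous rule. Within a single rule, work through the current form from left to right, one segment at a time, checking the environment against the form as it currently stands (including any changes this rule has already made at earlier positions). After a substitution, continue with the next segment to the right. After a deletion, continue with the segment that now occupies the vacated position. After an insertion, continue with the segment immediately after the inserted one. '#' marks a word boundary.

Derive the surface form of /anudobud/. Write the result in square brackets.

A Intervocalic Lenition: [anudobud] → [anuzovud]
B Progressive Voicing Assimilation: no change — [anuzovud]
C Final Devoicing: [anuzovud] → [anuzovut]
D Syncope: [anuzovut] → [anzovt]
E Cluster Epenthesis: [anzovt] → [anzovat]

[anzovat]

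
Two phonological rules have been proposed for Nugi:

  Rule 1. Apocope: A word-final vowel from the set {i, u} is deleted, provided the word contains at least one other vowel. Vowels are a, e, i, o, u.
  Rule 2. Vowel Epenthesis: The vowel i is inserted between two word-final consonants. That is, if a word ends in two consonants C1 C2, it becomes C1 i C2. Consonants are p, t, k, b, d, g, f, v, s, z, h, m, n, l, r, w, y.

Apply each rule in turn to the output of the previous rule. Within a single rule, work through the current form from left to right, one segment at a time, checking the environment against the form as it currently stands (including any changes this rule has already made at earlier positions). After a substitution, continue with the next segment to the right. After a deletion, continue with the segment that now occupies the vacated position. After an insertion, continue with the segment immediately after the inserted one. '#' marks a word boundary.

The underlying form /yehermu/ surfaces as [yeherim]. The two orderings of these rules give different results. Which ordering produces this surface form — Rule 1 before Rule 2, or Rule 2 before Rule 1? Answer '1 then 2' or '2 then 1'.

1 then 2

Order 1 then 2:
  1 Apocope: [yehermu] → [yeherm]
  2 Vowel Epenthesis: [yeherm] → [yeherim]
  result: [yeherim]
Order 2 then 1:
  2 Vowel Epenthesis: no change — [yehermu]
  1 Apocope: [yehermu] → [yeherm]
  result: [yeherm]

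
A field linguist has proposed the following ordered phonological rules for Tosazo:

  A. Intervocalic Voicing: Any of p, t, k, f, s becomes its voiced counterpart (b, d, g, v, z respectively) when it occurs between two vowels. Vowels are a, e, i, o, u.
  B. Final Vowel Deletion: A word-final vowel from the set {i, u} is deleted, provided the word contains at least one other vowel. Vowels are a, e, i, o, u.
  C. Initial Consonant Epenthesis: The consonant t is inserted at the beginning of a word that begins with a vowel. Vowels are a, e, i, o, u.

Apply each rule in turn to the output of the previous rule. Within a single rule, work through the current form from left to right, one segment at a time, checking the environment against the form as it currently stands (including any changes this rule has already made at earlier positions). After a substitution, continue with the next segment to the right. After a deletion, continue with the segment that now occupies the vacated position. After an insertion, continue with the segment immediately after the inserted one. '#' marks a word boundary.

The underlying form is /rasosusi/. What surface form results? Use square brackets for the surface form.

A Intervocalic Voicing: [rasosusi] → [razozuzi]
B Final Vowel Deletion: [razozuzi] → [razozuz]
C Initial Consonant Epenthesis: no change — [razozuz]

[razozuz]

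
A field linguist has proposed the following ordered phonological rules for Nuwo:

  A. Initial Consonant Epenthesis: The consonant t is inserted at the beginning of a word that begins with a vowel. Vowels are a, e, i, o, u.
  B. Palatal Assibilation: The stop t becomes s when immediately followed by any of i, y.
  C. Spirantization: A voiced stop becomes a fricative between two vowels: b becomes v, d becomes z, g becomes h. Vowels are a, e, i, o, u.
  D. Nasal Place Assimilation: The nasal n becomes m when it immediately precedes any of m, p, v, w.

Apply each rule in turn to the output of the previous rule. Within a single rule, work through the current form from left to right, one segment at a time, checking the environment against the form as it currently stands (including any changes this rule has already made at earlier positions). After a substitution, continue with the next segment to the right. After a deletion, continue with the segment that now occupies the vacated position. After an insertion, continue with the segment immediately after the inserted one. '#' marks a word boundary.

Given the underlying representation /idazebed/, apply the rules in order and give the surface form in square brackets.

[sizazeved]

A Initial Consonant Epenthesis: [idazebed] → [tidazebed]
B Palatal Assibilation: [tidazebed] → [sidazebed]
C Spirantization: [sidazebed] → [sizazeved]
D Nasal Place Assimilation: no change — [sizazeved]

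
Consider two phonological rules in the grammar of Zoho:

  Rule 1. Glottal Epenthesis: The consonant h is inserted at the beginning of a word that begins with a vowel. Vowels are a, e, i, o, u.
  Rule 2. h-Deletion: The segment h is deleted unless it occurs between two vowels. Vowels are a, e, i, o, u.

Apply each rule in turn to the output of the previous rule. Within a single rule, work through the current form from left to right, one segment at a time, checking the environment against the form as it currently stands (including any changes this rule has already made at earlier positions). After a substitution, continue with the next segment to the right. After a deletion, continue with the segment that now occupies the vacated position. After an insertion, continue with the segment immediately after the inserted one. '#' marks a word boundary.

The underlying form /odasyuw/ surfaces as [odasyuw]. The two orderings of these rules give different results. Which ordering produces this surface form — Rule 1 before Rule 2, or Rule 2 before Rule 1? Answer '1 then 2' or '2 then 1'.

1 then 2

Order 1 then 2:
  1 Glottal Epenthesis: [odasyuw] → [hodasyuw]
  2 h-Deletion: [hodasyuw] → [odasyuw]
  result: [odasyuw]
Order 2 then 1:
  2 h-Deletion: no change — [odasyuw]
  1 Glottal Epenthesis: [odasyuw] → [hodasyuw]
  result: [hodasyuw]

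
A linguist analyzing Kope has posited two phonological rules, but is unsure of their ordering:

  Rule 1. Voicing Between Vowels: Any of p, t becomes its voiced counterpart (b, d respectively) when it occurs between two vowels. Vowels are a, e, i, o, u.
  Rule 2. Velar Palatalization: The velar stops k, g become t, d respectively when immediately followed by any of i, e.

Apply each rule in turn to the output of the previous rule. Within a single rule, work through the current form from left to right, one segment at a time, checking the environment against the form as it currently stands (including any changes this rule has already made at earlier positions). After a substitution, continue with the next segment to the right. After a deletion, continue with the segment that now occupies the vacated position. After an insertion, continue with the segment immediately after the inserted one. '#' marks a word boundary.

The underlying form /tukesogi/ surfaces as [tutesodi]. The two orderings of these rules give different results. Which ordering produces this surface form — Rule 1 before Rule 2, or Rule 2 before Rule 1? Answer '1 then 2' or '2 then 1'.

Order 1 then 2:
  1 Voicing Between Vowels: no change — [tukesogi]
  2 Velar Palatalization: [tukesogi] → [tutesodi]
  result: [tutesodi]
Order 2 then 1:
  2 Velar Palatalization: [tukesogi] → [tutesodi]
  1 Voicing Between Vowels: [tutesodi] → [tudesodi]
  result: [tudesodi]

1 then 2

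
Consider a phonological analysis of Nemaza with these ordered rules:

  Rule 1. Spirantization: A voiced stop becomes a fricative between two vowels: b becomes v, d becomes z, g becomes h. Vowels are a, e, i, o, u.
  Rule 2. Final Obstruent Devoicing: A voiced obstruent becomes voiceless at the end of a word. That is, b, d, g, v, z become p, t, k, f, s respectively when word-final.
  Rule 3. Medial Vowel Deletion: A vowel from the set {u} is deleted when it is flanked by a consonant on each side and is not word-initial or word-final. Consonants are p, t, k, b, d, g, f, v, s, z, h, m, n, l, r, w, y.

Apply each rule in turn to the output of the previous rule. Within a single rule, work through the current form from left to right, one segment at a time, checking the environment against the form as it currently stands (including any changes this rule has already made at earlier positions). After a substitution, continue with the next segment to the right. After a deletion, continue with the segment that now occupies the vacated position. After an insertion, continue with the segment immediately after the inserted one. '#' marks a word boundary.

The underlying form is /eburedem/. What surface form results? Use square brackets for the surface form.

Rule 1 Spirantization: [eburedem] → [evurezem]
Rule 2 Final Obstruent Devoicing: no change — [evurezem]
Rule 3 Medial Vowel Deletion: [evurezem] → [evrezem]

[evrezem]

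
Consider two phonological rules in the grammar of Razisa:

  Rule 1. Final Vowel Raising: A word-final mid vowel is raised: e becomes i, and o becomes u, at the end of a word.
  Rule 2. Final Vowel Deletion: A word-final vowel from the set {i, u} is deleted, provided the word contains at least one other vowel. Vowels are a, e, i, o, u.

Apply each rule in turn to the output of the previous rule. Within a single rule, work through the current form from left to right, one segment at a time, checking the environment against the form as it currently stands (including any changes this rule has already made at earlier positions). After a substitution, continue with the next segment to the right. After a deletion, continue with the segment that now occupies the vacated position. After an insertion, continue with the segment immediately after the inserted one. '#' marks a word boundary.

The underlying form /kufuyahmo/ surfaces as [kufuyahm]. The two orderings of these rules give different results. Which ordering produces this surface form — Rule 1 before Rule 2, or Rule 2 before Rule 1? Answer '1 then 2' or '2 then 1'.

Order 1 then 2:
  1 Final Vowel Raising: [kufuyahmo] → [kufuyahmu]
  2 Final Vowel Deletion: [kufuyahmu] → [kufuyahm]
  result: [kufuyahm]
Order 2 then 1:
  2 Final Vowel Deletion: no change — [kufuyahmo]
  1 Final Vowel Raising: [kufuyahmo] → [kufuyahmu]
  result: [kufuyahmu]

1 then 2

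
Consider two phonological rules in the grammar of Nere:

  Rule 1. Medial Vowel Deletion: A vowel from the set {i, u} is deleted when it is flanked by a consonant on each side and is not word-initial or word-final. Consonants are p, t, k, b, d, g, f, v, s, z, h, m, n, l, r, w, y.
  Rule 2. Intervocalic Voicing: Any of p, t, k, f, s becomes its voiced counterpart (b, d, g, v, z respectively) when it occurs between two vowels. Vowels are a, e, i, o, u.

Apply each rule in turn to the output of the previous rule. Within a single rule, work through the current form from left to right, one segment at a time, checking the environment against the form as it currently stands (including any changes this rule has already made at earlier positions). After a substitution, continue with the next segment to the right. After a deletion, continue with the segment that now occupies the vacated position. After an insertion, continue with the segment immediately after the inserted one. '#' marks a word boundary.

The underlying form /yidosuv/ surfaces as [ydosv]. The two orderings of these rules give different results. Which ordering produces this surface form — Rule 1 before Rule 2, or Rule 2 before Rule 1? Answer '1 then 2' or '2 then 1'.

Order 1 then 2:
  1 Medial Vowel Deletion: [yidosuv] → [ydosv]
  2 Intervocalic Voicing: no change — [ydosv]
  result: [ydosv]
Order 2 then 1:
  2 Intervocalic Voicing: [yidosuv] → [yidozuv]
  1 Medial Vowel Deletion: [yidozuv] → [ydozv]
  result: [ydozv]

1 then 2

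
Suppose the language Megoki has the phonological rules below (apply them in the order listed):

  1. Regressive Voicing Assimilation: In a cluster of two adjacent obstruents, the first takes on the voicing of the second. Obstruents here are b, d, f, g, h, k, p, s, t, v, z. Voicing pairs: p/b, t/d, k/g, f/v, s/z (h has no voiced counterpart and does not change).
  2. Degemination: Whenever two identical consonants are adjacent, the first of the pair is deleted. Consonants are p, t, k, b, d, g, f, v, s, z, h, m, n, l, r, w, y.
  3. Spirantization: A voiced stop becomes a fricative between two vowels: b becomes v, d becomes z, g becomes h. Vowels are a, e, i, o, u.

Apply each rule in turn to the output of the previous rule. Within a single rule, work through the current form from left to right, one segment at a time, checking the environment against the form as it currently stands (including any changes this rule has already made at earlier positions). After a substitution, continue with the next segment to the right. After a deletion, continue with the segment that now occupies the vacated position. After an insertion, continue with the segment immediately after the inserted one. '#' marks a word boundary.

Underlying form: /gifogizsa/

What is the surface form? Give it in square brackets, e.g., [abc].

[gifohisa]

1 Regressive Voicing Assimilation: [gifogizsa] → [gifogissa]
2 Degemination: [gifogissa] → [gifogisa]
3 Spirantization: [gifogisa] → [gifohisa]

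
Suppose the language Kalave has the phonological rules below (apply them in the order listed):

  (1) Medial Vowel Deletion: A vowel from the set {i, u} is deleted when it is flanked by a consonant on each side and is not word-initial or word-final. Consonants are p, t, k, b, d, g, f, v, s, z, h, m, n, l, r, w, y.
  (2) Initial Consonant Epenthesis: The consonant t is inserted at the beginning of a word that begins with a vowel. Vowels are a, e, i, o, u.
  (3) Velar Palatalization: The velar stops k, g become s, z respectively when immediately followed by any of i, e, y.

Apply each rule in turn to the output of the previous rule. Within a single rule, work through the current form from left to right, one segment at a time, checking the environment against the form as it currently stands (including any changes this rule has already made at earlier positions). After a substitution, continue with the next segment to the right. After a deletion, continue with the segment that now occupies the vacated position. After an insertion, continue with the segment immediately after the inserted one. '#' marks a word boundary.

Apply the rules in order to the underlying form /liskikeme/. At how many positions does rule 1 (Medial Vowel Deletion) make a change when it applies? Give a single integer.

2

(1) Medial Vowel Deletion: [liskikeme] → [lskkeme]
(2) Initial Consonant Epenthesis: no change — [lskkeme]
(3) Velar Palatalization: [lskkeme] → [lskseme]
Rule 1 changed 2 position(s).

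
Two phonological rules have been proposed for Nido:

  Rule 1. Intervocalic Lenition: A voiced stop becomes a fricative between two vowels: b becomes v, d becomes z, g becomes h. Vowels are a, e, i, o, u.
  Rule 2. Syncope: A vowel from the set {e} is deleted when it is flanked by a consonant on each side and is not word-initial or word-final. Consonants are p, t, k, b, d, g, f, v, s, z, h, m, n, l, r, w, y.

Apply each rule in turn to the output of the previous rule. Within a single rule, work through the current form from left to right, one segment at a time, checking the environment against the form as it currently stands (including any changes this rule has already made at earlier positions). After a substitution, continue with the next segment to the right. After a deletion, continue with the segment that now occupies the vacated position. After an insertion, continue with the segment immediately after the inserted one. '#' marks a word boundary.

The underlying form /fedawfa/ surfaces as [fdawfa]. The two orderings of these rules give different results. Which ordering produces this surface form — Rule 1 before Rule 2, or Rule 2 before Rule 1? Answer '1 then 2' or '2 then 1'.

2 then 1

Order 1 then 2:
  1 Intervocalic Lenition: [fedawfa] → [fezawfa]
  2 Syncope: [fezawfa] → [fzawfa]
  result: [fzawfa]
Order 2 then 1:
  2 Syncope: [fedawfa] → [fdawfa]
  1 Intervocalic Lenition: no change — [fdawfa]
  result: [fdawfa]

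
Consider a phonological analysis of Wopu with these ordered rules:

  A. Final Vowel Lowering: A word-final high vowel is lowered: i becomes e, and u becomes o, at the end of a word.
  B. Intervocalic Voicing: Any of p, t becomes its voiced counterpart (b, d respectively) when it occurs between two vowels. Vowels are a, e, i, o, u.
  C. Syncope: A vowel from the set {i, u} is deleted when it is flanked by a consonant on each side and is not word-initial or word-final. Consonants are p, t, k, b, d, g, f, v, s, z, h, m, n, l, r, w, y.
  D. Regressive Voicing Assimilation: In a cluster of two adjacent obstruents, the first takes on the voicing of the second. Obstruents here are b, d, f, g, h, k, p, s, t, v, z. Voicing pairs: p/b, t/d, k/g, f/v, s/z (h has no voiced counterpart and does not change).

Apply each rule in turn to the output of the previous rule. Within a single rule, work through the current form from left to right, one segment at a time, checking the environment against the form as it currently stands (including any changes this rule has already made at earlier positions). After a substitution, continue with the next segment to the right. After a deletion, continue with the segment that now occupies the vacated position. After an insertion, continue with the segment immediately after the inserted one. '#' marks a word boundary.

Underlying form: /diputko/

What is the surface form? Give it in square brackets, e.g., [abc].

[dptko]

A Final Vowel Lowering: no change — [diputko]
B Intervocalic Voicing: [diputko] → [dibutko]
C Syncope: [dibutko] → [dbtko]
D Regressive Voicing Assimilation: [dbtko] → [dptko]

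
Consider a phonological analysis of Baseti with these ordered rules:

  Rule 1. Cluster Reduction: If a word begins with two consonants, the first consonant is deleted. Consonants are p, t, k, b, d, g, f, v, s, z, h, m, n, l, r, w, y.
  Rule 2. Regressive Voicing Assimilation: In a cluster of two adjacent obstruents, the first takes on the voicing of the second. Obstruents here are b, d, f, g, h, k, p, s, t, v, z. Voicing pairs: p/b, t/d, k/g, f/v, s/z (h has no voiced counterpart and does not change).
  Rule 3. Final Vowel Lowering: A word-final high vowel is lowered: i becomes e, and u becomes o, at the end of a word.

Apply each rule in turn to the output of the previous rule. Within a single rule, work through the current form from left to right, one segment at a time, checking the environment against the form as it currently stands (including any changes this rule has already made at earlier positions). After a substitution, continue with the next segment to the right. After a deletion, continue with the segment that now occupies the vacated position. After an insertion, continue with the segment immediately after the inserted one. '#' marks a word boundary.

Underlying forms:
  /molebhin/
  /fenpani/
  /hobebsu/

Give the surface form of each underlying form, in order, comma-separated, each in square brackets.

/molebhin/:
  Rule 1 Cluster Reduction: no change — [molebhin]
  Rule 2 Regressive Voicing Assimilation: [molebhin] → [molephin]
  Rule 3 Final Vowel Lowering: no change — [molephin]
/fenpani/:
  Rule 1 Cluster Reduction: no change — [fenpani]
  Rule 2 Regressive Voicing Assimilation: no change — [fenpani]
  Rule 3 Final Vowel Lowering: [fenpani] → [fenpane]
/hobebsu/:
  Rule 1 Cluster Reduction: no change — [hobebsu]
  Rule 2 Regressive Voicing Assimilation: [hobebsu] → [hobepsu]
  Rule 3 Final Vowel Lowering: [hobepsu] → [hobepso]

[molephin], [fenpane], [hobepso]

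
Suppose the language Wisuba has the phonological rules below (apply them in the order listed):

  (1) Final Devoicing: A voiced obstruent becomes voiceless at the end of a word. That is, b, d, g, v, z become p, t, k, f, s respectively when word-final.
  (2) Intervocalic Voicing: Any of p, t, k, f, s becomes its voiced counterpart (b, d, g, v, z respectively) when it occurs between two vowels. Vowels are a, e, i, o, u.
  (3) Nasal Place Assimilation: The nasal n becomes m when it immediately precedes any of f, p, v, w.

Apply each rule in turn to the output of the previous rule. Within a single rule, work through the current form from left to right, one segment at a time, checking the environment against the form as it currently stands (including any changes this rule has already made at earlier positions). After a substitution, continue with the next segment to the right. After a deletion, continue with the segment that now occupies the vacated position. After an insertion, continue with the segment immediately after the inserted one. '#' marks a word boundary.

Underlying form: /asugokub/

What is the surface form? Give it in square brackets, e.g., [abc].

[azugogup]

(1) Final Devoicing: [asugokub] → [asugokup]
(2) Intervocalic Voicing: [asugokup] → [azugogup]
(3) Nasal Place Assimilation: no change — [azugogup]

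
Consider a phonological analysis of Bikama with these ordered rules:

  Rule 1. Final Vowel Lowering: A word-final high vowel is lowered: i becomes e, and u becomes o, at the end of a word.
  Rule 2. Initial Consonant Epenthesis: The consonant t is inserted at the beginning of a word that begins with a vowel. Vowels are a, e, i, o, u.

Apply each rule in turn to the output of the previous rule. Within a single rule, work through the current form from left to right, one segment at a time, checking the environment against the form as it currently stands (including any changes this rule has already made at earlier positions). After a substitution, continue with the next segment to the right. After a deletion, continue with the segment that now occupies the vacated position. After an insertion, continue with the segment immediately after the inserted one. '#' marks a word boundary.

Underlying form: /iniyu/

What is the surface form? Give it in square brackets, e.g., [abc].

Rule 1 Final Vowel Lowering: [iniyu] → [iniyo]
Rule 2 Initial Consonant Epenthesis: [iniyo] → [tiniyo]

[tiniyo]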